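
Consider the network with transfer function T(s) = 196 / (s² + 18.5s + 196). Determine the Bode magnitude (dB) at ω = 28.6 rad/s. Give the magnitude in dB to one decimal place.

|(j28.6)² + 18.5(j28.6) + 196| = |-621.96 + j529.1| = 816.6
|T(j28.6)| = 196 / 816.6 = 0.24003
20 log₁₀(0.24003) = -12.39 dB

-12.4 dB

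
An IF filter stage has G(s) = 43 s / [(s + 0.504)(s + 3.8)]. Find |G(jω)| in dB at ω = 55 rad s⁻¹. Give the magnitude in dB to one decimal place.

|j55| = 55
|j55 + 0.504| = √(55² + 0.504²) = 55
|j55 + 3.8| = √(55² + 3.8²) = 55.13
|G(j55)| = 43 × 55 / (55 × 55.13) = 0.77993
20 log₁₀(0.77993) = -2.16 dB

-2.2 dB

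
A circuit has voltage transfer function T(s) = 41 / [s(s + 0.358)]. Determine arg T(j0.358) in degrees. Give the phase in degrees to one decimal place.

-135.0°

∠(j0.358 + 0.358) = arctan(0.358/0.358) = 45.00°
∠(j0.358) = 90.00°
∠T(j0.358) = − (45.00° + 90.00°) = -135.00°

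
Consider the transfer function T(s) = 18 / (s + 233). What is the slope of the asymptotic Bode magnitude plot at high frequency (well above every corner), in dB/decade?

-20 dB/decade

With 0 zeros and 1 pole, the high-frequency asymptotic slope is 20 × (0 − 1) = -20 dB/decade.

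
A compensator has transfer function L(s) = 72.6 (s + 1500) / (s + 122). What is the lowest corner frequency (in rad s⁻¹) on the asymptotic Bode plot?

Break frequencies occur at each pole and zero magnitude: 122 rad s⁻¹, 1500 rad s⁻¹.
The lowest is 122 rad s⁻¹.

122 rad s⁻¹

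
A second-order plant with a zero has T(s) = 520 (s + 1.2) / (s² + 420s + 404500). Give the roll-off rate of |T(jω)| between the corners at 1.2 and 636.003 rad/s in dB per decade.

In this band the factors already past their corner are: zero at 1.2; net slope = 20 dB/decade.

20 dB/decade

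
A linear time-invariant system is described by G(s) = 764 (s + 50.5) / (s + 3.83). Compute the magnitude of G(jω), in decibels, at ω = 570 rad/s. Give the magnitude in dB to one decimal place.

57.7 dB

|j570 + 50.5| = √(570² + 50.5²) = 572.2
|j570 + 3.83| = √(570² + 3.83²) = 570
|G(j570)| = 764 × 572.2 / 570 = 766.98
20 log₁₀(766.98) = 57.70 dB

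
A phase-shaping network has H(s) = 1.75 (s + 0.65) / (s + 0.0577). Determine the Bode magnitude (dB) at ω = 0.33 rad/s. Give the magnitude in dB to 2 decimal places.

11.61 dB

|j0.33 + 0.65| = √(0.33² + 0.65²) = 0.729
|j0.33 + 0.0577| = √(0.33² + 0.0577²) = 0.335
|H(j0.33)| = 1.75 × 0.729 / 0.335 = 3.808
20 log₁₀(3.808) = 11.614 dB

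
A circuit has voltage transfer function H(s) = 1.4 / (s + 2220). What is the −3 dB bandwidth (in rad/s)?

For a single-pole low-pass, the −3 dB point is at the pole: ω = 2220 rad/s.

2220 rad/s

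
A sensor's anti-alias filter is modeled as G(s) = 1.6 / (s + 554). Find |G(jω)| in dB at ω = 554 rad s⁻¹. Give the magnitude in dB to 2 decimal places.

|j554 + 554| = √(554² + 554²) = 783.5
|G(j554)| = 1.6 / 783.5 = 0.0020422
20 log₁₀(0.0020422) = -53.798 dB

-53.80 dB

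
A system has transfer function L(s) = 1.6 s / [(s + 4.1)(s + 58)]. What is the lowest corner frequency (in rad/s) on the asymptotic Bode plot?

4.1 rad/s

Break frequencies occur at each pole and zero magnitude: 4.1 rad/s, 58 rad/s.
The lowest is 4.1 rad/s.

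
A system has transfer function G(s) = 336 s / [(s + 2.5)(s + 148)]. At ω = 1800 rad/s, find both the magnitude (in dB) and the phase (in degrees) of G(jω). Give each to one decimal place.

|j1800| = 1800
|j1800 + 2.5| = √(1800² + 2.5²) = 1800
|j1800 + 148| = √(1800² + 148²) = 1806
|G(j1800)| = 336 × 1800 / (1800 × 1806) = 0.18604
20 log₁₀(0.18604) = -14.61 dB
∠(j1800) = 90.00°
∠(j1800 + 2.5) = arctan(1800/2.5) = 89.92°
∠(j1800 + 148) = arctan(1800/148) = 85.30°
∠G(j1800) = 90.00° − (89.92° + 85.30°) = -85.22°

|G| = -14.6 dB, ∠G = -85.2°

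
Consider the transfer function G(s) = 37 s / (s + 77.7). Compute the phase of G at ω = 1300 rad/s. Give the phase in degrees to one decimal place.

∠(j1300) = 90.00°
∠(j1300 + 77.7) = arctan(1300/77.7) = 86.58°
∠G(j1300) = 90.00° − 86.58° = 3.42°

3.4 deg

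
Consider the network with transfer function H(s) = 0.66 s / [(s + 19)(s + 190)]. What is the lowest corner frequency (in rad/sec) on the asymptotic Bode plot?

Break frequencies occur at each pole and zero magnitude: 19 rad/sec, 190 rad/sec.
The lowest is 19 rad/sec.

19 rad/sec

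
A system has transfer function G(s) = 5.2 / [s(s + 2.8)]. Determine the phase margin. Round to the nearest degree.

Gain crossover: |G(jω)| = 1 at ω ≈ 1.61 rad s⁻¹.
∠G(j1.61) = −90° − arctan(1.61/2.8) ≈ -119.90°
PM = 180° + (-119.90°) = 60.10°

60 deg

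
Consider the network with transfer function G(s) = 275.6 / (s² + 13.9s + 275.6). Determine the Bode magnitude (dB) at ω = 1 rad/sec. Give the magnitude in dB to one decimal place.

|(j1)² + 13.9(j1) + 275.6| = |274.6 + j13.9| = 275
|G(j1)| = 275.6 / 275 = 1.0024
20 log₁₀(1.0024) = 0.02 dB

0.0 dB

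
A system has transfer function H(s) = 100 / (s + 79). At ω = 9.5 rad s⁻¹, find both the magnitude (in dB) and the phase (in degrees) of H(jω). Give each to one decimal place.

|j9.5 + 79| = √(9.5² + 79²) = 79.57
|H(j9.5)| = 100 / 79.57 = 1.2568
20 log₁₀(1.2568) = 1.99 dB
∠(j9.5 + 79) = arctan(9.5/79) = 6.86°
∠H(j9.5) = −6.86° = -6.86°

|H| = 2.0 dB, ∠H = -6.9°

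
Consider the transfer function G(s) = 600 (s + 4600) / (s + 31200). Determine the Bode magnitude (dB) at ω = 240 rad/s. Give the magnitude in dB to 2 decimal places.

|j240 + 4600| = √(240² + 4600²) = 4606
|j240 + 31200| = √(240² + 31200²) = 3.12e+04
|G(j240)| = 600 × 4606 / 3.12e+04 = 88.579
20 log₁₀(88.579) = 38.947 dB

38.95 dB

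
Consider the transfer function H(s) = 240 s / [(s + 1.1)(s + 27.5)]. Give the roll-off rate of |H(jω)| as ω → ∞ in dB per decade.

-20 dB/decade

With 1 zero and 2 poles, the high-frequency asymptotic slope is 20 × (1 − 2) = -20 dB/decade.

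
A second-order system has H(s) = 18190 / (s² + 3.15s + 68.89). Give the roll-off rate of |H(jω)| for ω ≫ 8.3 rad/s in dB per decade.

With 0 zeros and 2 poles, the high-frequency asymptotic slope is 20 × (0 − 2) = -40 dB/decade.

-40 dB/decade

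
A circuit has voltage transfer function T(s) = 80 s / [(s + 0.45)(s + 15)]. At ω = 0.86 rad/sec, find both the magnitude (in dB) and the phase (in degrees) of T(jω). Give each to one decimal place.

|j0.86| = 0.86
|j0.86 + 0.45| = √(0.86² + 0.45²) = 0.9706
|j0.86 + 15| = √(0.86² + 15²) = 15.02
|T(j0.86)| = 80 × 0.86 / (0.9706 × 15.02) = 4.7178
20 log₁₀(4.7178) = 13.47 dB
∠(j0.86) = 90.00°
∠(j0.86 + 0.45) = arctan(0.86/0.45) = 62.38°
∠(j0.86 + 15) = arctan(0.86/15) = 3.28°
∠T(j0.86) = 90.00° − (62.38° + 3.28°) = 24.34°

|T| = 13.5 dB, ∠T = 24.3 deg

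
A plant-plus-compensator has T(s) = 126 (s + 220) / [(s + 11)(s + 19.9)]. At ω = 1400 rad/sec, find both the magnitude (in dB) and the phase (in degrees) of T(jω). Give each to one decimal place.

|j1400 + 220| = √(1400² + 220²) = 1417
|j1400 + 11| = √(1400² + 11²) = 1400
|j1400 + 19.9| = √(1400² + 19.9²) = 1400
|T(j1400)| = 126 × 1417 / (1400 × 1400) = 0.091092
20 log₁₀(0.091092) = -20.81 dB
∠(j1400 + 220) = arctan(1400/220) = 81.07°
∠(j1400 + 11) = arctan(1400/11) = 89.55°
∠(j1400 + 19.9) = arctan(1400/19.9) = 89.19°
∠T(j1400) = 81.07° − (89.55° + 89.19°) = -97.67°

|T| = -20.8 dB, ∠T = -97.7 deg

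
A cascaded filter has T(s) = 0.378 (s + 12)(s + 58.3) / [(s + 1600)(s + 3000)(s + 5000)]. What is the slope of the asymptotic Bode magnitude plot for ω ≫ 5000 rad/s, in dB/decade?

-20 dB/decade

With 2 zeros and 3 poles, the high-frequency asymptotic slope is 20 × (2 − 3) = -20 dB/decade.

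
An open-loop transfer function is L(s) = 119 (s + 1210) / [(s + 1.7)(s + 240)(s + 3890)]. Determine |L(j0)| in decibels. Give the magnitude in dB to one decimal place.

L(0) = 119 × 1210 / (1.7 × 240 × 3890) = 0.090724
20 log₁₀(0.090724) = -20.85 dB

-20.8 dB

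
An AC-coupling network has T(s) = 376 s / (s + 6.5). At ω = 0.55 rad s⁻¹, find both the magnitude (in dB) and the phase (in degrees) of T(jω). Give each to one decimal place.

|T| = 30.0 dB, ∠T = 85.2°

|j0.55| = 0.55
|j0.55 + 6.5| = √(0.55² + 6.5²) = 6.523
|T(j0.55)| = 376 × 0.55 / 6.523 = 31.702
20 log₁₀(31.702) = 30.02 dB
∠(j0.55) = 90.00°
∠(j0.55 + 6.5) = arctan(0.55/6.5) = 4.84°
∠T(j0.55) = 90.00° − 4.84° = 85.16°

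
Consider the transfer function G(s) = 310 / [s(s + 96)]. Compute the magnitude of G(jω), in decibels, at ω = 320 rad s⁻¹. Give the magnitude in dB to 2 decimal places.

-50.75 dB

|j320 + 96| = √(320² + 96²) = 334.1
|j320| = 320
|G(j320)| = 310 / (334.1 × 320) = 0.0028997
20 log₁₀(0.0028997) = -50.753 dB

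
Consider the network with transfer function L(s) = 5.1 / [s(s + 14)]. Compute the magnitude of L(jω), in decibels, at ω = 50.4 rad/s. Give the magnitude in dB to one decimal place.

|j50.4 + 14| = √(50.4² + 14²) = 52.31
|j50.4| = 50.4
|L(j50.4)| = 5.1 / (52.31 × 50.4) = 0.0019345
20 log₁₀(0.0019345) = -54.27 dB

-54.3 dB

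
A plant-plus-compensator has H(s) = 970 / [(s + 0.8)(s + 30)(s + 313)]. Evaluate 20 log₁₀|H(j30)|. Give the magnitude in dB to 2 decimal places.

|j30 + 0.8| = √(30² + 0.8²) = 30.01
|j30 + 30| = √(30² + 30²) = 42.43
|j30 + 313| = √(30² + 313²) = 314.4
|H(j30)| = 970 / (30.01 × 42.43 × 314.4) = 0.0024229
20 log₁₀(0.0024229) = -52.313 dB

-52.31 dB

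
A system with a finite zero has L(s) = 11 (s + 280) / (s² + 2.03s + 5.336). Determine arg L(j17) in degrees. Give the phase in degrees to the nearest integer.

-170°

∠(j17 + 280) = arctan(17/280) = 3.47°
∠[(j17)² + 2.03(j17) + 5.336] = ∠[-283.66 + j34.51] = 173.06°
∠L(j17) = 3.47° − 173.06° = -169.59°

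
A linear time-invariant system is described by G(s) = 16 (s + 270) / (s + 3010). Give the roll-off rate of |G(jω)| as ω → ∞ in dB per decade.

0 dB/decade

With 1 zero and 1 pole, the high-frequency asymptotic slope is 20 × (1 − 1) = 0 dB/decade.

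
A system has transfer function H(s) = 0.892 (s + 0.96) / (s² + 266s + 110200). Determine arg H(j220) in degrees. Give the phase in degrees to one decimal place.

46.3°

∠(j220 + 0.96) = arctan(220/0.96) = 89.75°
∠[(j220)² + 266(j220) + 110200] = ∠[61800 + j58520] = 43.44°
∠H(j220) = 89.75° − 43.44° = 46.31°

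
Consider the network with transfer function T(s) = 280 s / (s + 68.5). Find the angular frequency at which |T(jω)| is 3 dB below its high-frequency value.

For a single-pole high-pass, the −3 dB point is at the pole: ω = 68.5 rad/sec.

68.5 rad/sec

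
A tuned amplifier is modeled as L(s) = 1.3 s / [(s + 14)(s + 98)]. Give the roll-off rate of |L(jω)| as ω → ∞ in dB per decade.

With 1 zero and 2 poles, the high-frequency asymptotic slope is 20 × (1 − 2) = -20 dB/decade.

-20 dB/decade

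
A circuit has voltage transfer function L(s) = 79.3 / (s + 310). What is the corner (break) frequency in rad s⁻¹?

The single real pole at s = −310 gives a corner at ω = 310 rad s⁻¹.

310 rad s⁻¹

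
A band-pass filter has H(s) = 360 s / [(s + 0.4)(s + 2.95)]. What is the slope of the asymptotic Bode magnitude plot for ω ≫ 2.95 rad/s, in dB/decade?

-20 dB/decade

With 1 zero and 2 poles, the high-frequency asymptotic slope is 20 × (1 − 2) = -20 dB/decade.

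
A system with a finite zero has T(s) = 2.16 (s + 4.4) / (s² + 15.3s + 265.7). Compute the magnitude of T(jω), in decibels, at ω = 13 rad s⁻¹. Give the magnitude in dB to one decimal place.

-17.5 dB

|j13 + 4.4| = √(13² + 4.4²) = 13.72
|(j13)² + 15.3(j13) + 265.7| = |96.7 + j198.9| = 221.2
|T(j13)| = 2.16 × 13.72 / 221.2 = 0.13404
20 log₁₀(0.13404) = -17.46 dB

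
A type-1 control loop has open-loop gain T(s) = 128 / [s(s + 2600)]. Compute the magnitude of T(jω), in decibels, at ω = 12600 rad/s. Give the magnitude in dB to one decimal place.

|j12600 + 2600| = √(12600² + 2600²) = 1.287e+04
|j12600| = 1.26e+04
|T(j12600)| = 128 / (1.287e+04 × 1.26e+04) = 7.8961e-07
20 log₁₀(7.8961e-07) = -122.05 dB

-122.1 dB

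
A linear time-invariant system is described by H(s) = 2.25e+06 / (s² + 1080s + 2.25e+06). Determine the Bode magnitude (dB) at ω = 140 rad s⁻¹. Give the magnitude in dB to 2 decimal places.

|(j140)² + 1080(j140) + 2.25e+06| = |2.2304e+06 + j1.512e+05| = 2.236e+06
|H(j140)| = 2.25e+06 / 2.236e+06 = 1.0065
20 log₁₀(1.0065) = 0.056 dB

0.06 dB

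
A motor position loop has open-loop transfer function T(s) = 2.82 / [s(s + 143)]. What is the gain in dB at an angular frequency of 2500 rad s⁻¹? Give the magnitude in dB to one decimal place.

|j2500 + 143| = √(2500² + 143²) = 2504
|j2500| = 2500
|T(j2500)| = 2.82 / (2504 × 2500) = 4.5046e-07
20 log₁₀(4.5046e-07) = -126.93 dB

-126.9 dB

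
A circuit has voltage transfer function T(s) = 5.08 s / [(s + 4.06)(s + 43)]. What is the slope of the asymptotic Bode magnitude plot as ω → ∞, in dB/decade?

With 1 zero and 2 poles, the high-frequency asymptotic slope is 20 × (1 − 2) = -20 dB/decade.

-20 dB/decade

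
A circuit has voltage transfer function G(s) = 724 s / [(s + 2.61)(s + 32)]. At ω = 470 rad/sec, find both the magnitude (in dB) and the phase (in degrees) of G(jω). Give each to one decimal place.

|G| = 3.7 dB, ∠G = -85.8 deg

|j470| = 470
|j470 + 2.61| = √(470² + 2.61²) = 470
|j470 + 32| = √(470² + 32²) = 471.1
|G(j470)| = 724 × 470 / (470 × 471.1) = 1.5368
20 log₁₀(1.5368) = 3.73 dB
∠(j470) = 90.00°
∠(j470 + 2.61) = arctan(470/2.61) = 89.68°
∠(j470 + 32) = arctan(470/32) = 86.11°
∠G(j470) = 90.00° − (89.68° + 86.11°) = -85.79°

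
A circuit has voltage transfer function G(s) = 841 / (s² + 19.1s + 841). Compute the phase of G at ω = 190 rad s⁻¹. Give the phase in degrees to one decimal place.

-174.1°

∠[(j190)² + 19.1(j190) + 841] = ∠[-35259 + j3629] = 174.12°
∠G(j190) = −174.12° = -174.12°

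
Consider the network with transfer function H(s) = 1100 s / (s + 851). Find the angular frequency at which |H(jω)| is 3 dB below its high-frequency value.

For a single-pole high-pass, the −3 dB point is at the pole: ω = 851 rad/sec.

851 rad/sec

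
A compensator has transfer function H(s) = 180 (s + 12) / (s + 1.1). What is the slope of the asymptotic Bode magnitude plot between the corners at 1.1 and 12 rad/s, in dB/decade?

In this band the factors already past their corner are: pole at 1.1; net slope = -20 dB/decade.

-20 dB/decade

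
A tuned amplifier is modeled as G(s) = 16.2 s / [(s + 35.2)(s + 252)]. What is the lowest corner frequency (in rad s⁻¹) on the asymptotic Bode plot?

Break frequencies occur at each pole and zero magnitude: 35.2 rad s⁻¹, 252 rad s⁻¹.
The lowest is 35.2 rad s⁻¹.

35.2 rad s⁻¹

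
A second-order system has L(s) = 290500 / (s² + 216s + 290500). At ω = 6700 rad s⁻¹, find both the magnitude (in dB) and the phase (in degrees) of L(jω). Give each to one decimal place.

|(j6700)² + 216(j6700) + 290500| = |-4.46e+07 + j1.4472e+06| = 4.462e+07
|L(j6700)| = 290500 / 4.462e+07 = 0.0065101
20 log₁₀(0.0065101) = -43.73 dB
∠[(j6700)² + 216(j6700) + 290500] = ∠[-4.46e+07 + j1.4472e+06] = 178.14°
∠L(j6700) = −178.14° = -178.14°

|L| = -43.7 dB, ∠L = -178.1°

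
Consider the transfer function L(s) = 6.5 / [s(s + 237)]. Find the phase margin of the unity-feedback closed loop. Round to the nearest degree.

Gain crossover: |L(jω)| = 1 at ω ≈ 0.0274 rad/s.
∠L(j0.0274) = −90° − arctan(0.0274/237) ≈ -90.01°
PM = 180° + (-90.01°) = 89.99°

90°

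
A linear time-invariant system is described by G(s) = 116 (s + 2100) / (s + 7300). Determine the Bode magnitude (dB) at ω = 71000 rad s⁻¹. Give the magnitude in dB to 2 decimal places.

41.25 dB

|j71000 + 2100| = √(71000² + 2100²) = 7.103e+04
|j71000 + 7300| = √(71000² + 7300²) = 7.137e+04
|G(j71000)| = 116 × 7.103e+04 / 7.137e+04 = 115.44
20 log₁₀(115.44) = 41.247 dB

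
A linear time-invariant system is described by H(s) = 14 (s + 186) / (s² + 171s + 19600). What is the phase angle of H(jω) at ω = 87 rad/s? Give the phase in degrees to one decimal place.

-26.0°

∠(j87 + 186) = arctan(87/186) = 25.07°
∠[(j87)² + 171(j87) + 19600] = ∠[12031 + j14877] = 51.04°
∠H(j87) = 25.07° − 51.04° = -25.97°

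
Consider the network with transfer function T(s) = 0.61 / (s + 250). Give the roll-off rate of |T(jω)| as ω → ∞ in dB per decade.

-20 dB/decade

With 0 zeros and 1 pole, the high-frequency asymptotic slope is 20 × (0 − 1) = -20 dB/decade.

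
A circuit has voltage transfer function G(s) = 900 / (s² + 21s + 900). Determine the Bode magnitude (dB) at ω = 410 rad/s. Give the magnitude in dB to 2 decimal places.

|(j410)² + 21(j410) + 900| = |-1.672e+05 + j8610| = 1.674e+05
|G(j410)| = 900 / 1.674e+05 = 0.0053757
20 log₁₀(0.0053757) = -45.391 dB

-45.39 dB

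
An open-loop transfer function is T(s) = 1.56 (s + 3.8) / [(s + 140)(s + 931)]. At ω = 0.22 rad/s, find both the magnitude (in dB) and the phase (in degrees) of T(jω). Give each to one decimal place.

|j0.22 + 3.8| = √(0.22² + 3.8²) = 3.806
|j0.22 + 140| = √(0.22² + 140²) = 140
|j0.22 + 931| = √(0.22² + 931²) = 931
|T(j0.22)| = 1.56 × 3.806 / (140 × 931) = 4.5557e-05
20 log₁₀(4.5557e-05) = -86.83 dB
∠(j0.22 + 3.8) = arctan(0.22/3.8) = 3.31°
∠(j0.22 + 140) = arctan(0.22/140) = 0.09°
∠(j0.22 + 931) = arctan(0.22/931) = 0.01°
∠T(j0.22) = 3.31° − (0.09° + 0.01°) = 3.21°

|T| = -86.8 dB, ∠T = 3.2°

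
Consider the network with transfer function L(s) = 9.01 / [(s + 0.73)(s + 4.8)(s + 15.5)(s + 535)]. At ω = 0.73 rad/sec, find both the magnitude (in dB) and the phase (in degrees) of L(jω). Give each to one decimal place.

|L| = -73.3 dB, ∠L = -56.4°

|j0.73 + 0.73| = √(0.73² + 0.73²) = 1.032
|j0.73 + 4.8| = √(0.73² + 4.8²) = 4.855
|j0.73 + 15.5| = √(0.73² + 15.5²) = 15.52
|j0.73 + 535| = √(0.73² + 535²) = 535
|L(j0.73)| = 9.01 / (1.032 × 4.855 × 15.52 × 535) = 0.00021653
20 log₁₀(0.00021653) = -73.29 dB
∠(j0.73 + 0.73) = arctan(0.73/0.73) = 45.00°
∠(j0.73 + 4.8) = arctan(0.73/4.8) = 8.65°
∠(j0.73 + 15.5) = arctan(0.73/15.5) = 2.70°
∠(j0.73 + 535) = arctan(0.73/535) = 0.08°
∠L(j0.73) = − (45.00° + 8.65° + 2.70° + 0.08°) = -56.42°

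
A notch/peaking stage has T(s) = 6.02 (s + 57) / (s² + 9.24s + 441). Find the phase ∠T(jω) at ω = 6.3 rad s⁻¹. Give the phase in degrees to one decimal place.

∠(j6.3 + 57) = arctan(6.3/57) = 6.31°
∠[(j6.3)² + 9.24(j6.3) + 441] = ∠[401.31 + j58.212] = 8.25°
∠T(j6.3) = 6.31° − 8.25° = -1.95°

-1.9 deg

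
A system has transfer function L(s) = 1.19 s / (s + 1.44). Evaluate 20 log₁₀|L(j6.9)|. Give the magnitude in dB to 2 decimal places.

1.33 dB

|j6.9| = 6.9
|j6.9 + 1.44| = √(6.9² + 1.44²) = 7.049
|L(j6.9)| = 1.19 × 6.9 / 7.049 = 1.1649
20 log₁₀(1.1649) = 1.326 dB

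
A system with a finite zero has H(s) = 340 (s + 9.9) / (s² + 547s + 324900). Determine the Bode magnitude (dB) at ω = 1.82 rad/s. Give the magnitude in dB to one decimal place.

-39.5 dB

|j1.82 + 9.9| = √(1.82² + 9.9²) = 10.07
|(j1.82)² + 547(j1.82) + 324900| = |3.249e+05 + j995.54| = 3.249e+05
|H(j1.82)| = 340 × 10.07 / 3.249e+05 = 0.010534
20 log₁₀(0.010534) = -39.55 dB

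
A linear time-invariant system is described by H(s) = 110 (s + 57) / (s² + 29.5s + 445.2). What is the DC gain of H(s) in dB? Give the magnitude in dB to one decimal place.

H(0) = 110 × 57 / 445.2 = 14.084
20 log₁₀(14.084) = 22.97 dB

23.0 dB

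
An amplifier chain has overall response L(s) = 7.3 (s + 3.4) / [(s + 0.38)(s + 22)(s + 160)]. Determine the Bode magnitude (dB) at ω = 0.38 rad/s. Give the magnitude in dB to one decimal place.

|j0.38 + 3.4| = √(0.38² + 3.4²) = 3.421
|j0.38 + 0.38| = √(0.38² + 0.38²) = 0.5374
|j0.38 + 22| = √(0.38² + 22²) = 22
|j0.38 + 160| = √(0.38² + 160²) = 160
|L(j0.38)| = 7.3 × 3.421 / (0.5374 × 22 × 160) = 0.0132
20 log₁₀(0.0132) = -37.59 dB

-37.6 dB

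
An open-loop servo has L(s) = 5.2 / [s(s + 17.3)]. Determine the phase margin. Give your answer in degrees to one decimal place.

89.0°

Gain crossover: |L(jω)| = 1 at ω ≈ 0.301 rad/sec.
∠L(j0.301) = −90° − arctan(0.301/17.3) ≈ -91.00°
PM = 180° + (-91.00°) = 89.00°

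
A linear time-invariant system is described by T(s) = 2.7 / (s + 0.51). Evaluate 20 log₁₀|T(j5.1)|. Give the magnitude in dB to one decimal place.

-5.6 dB

|j5.1 + 0.51| = √(5.1² + 0.51²) = 5.125
|T(j5.1)| = 2.7 / 5.125 = 0.52678
20 log₁₀(0.52678) = -5.57 dB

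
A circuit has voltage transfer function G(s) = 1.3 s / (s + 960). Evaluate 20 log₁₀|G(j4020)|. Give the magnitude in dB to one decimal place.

2.0 dB

|j4020| = 4020
|j4020 + 960| = √(4020² + 960²) = 4133
|G(j4020)| = 1.3 × 4020 / 4133 = 1.2644
20 log₁₀(1.2644) = 2.04 dB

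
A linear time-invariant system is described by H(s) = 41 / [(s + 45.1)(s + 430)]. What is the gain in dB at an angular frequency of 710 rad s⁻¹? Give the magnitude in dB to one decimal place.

-83.2 dB

|j710 + 45.1| = √(710² + 45.1²) = 711.4
|j710 + 430| = √(710² + 430²) = 830.1
|H(j710)| = 41 / (711.4 × 830.1) = 6.9429e-05
20 log₁₀(6.9429e-05) = -83.17 dB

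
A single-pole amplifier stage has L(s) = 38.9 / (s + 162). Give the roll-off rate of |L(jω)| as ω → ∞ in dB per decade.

With 0 zeros and 1 pole, the high-frequency asymptotic slope is 20 × (0 − 1) = -20 dB/decade.

-20 dB/decade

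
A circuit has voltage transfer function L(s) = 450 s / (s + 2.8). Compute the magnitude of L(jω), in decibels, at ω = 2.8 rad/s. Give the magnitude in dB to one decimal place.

50.1 dB

|j2.8| = 2.8
|j2.8 + 2.8| = √(2.8² + 2.8²) = 3.96
|L(j2.8)| = 450 × 2.8 / 3.96 = 318.2
20 log₁₀(318.2) = 50.05 dB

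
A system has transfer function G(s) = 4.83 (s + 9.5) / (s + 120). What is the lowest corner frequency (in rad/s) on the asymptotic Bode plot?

9.5 rad/s

Break frequencies occur at each pole and zero magnitude: 9.5 rad/s, 120 rad/s.
The lowest is 9.5 rad/s.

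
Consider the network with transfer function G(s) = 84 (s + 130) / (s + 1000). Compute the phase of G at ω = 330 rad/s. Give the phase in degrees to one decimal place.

50.2°

∠(j330 + 130) = arctan(330/130) = 68.50°
∠(j330 + 1000) = arctan(330/1000) = 18.26°
∠G(j330) = 68.50° − 18.26° = 50.24°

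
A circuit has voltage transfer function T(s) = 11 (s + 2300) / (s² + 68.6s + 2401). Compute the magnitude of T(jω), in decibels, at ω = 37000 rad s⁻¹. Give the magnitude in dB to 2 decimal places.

|j37000 + 2300| = √(37000² + 2300²) = 3.707e+04
|(j37000)² + 68.6(j37000) + 2401| = |-1.369e+09 + j2.5382e+06| = 1.369e+09
|T(j37000)| = 11 × 3.707e+04 / 1.369e+09 = 0.00029787
20 log₁₀(0.00029787) = -70.519 dB

-70.52 dB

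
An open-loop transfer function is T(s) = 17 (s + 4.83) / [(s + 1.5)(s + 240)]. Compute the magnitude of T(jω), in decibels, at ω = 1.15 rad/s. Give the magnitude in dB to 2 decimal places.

-14.61 dB

|j1.15 + 4.83| = √(1.15² + 4.83²) = 4.965
|j1.15 + 1.5| = √(1.15² + 1.5²) = 1.89
|j1.15 + 240| = √(1.15² + 240²) = 240
|T(j1.15)| = 17 × 4.965 / (1.89 × 240) = 0.18607
20 log₁₀(0.18607) = -14.607 dB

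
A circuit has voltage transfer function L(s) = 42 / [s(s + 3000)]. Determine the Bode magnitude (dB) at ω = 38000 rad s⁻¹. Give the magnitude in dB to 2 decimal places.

|j38000 + 3000| = √(38000² + 3000²) = 3.812e+04
|j38000| = 3.8e+04
|L(j38000)| = 42 / (3.812e+04 × 3.8e+04) = 2.8996e-08
20 log₁₀(2.8996e-08) = -150.753 dB

-150.75 dB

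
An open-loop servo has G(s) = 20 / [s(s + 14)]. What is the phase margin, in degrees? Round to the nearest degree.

Gain crossover: |G(jω)| = 1 at ω ≈ 1.42 rad/sec.
∠G(j1.42) = −90° − arctan(1.42/14) ≈ -95.80°
PM = 180° + (-95.80°) = 84.20°

84°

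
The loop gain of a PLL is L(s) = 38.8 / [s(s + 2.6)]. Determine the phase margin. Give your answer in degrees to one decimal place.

23.6°

Gain crossover: |L(jω)| = 1 at ω ≈ 5.96 rad/sec.
∠L(j5.96) = −90° − arctan(5.96/2.6) ≈ -156.44°
PM = 180° + (-156.44°) = 23.56°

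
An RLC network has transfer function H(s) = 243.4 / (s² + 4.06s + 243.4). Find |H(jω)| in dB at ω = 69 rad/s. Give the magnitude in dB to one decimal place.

-25.4 dB

|(j69)² + 4.06(j69) + 243.4| = |-4517.6 + j280.14| = 4526
|H(j69)| = 243.4 / 4526 = 0.053775
20 log₁₀(0.053775) = -25.39 dB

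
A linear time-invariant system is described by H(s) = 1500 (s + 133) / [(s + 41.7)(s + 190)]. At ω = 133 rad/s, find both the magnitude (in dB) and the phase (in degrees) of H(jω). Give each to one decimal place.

|j133 + 133| = √(133² + 133²) = 188.1
|j133 + 41.7| = √(133² + 41.7²) = 139.4
|j133 + 190| = √(133² + 190²) = 231.9
|H(j133)| = 1500 × 188.1 / (139.4 × 231.9) = 8.7277
20 log₁₀(8.7277) = 18.82 dB
∠(j133 + 133) = arctan(133/133) = 45.00°
∠(j133 + 41.7) = arctan(133/41.7) = 72.59°
∠(j133 + 190) = arctan(133/190) = 34.99°
∠H(j133) = 45.00° − (72.59° + 34.99°) = -62.58°

|H| = 18.8 dB, ∠H = -62.6°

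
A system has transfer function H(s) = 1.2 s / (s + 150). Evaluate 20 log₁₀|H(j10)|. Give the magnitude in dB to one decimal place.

|j10| = 10
|j10 + 150| = √(10² + 150²) = 150.3
|H(j10)| = 1.2 × 10 / 150.3 = 0.079823
20 log₁₀(0.079823) = -21.96 dB

-22.0 dB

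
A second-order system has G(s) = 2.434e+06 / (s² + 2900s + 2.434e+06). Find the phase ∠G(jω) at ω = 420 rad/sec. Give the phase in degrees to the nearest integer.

∠[(j420)² + 2900(j420) + 2.434e+06] = ∠[2.2576e+06 + j1.218e+06] = 28.35°
∠G(j420) = −28.35° = -28.35°

-28°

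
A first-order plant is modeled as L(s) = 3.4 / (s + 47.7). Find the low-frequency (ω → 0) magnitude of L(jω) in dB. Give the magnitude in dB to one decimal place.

L(0) = 3.4 / 47.7 = 0.071279
20 log₁₀(0.071279) = -22.94 dB

-22.9 dB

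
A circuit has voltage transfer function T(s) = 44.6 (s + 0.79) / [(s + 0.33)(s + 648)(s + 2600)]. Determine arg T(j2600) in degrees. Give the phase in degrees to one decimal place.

-121.0°

∠(j2600 + 0.79) = arctan(2600/0.79) = 89.98°
∠(j2600 + 0.33) = arctan(2600/0.33) = 89.99°
∠(j2600 + 648) = arctan(2600/648) = 76.01°
∠(j2600 + 2600) = arctan(2600/2600) = 45.00°
∠T(j2600) = 89.98° − (89.99° + 76.01° + 45.00°) = -121.02°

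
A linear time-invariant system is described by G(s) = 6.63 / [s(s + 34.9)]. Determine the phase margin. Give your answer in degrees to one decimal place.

Gain crossover: |G(jω)| = 1 at ω ≈ 0.19 rad/s.
∠G(j0.19) = −90° − arctan(0.19/34.9) ≈ -90.31°
PM = 180° + (-90.31°) = 89.69°

89.7 deg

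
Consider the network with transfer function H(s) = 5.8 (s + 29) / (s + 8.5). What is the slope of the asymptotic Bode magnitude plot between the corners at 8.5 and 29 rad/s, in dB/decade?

-20 dB/decade

In this band the factors already past their corner are: pole at 8.5; net slope = -20 dB/decade.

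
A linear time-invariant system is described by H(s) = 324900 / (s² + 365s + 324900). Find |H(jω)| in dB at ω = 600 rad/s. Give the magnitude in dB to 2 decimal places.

|(j600)² + 365(j600) + 324900| = |-35100 + j2.19e+05| = 2.218e+05
|H(j600)| = 324900 / 2.218e+05 = 1.4649
20 log₁₀(1.4649) = 3.316 dB

3.32 dB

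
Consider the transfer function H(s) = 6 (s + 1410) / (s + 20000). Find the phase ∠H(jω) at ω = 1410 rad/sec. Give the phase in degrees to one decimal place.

41.0 deg

∠(j1410 + 1410) = arctan(1410/1410) = 45.00°
∠(j1410 + 20000) = arctan(1410/20000) = 4.03°
∠H(j1410) = 45.00° − 4.03° = 40.97°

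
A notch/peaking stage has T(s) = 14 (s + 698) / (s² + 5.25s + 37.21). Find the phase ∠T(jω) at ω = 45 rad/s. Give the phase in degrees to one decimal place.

-169.5°

∠(j45 + 698) = arctan(45/698) = 3.69°
∠[(j45)² + 5.25(j45) + 37.21] = ∠[-1987.8 + j236.25] = 173.22°
∠T(j45) = 3.69° − 173.22° = -169.53°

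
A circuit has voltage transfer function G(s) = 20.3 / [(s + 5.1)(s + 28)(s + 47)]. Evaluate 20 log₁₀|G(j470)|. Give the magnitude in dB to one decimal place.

|j470 + 5.1| = √(470² + 5.1²) = 470
|j470 + 28| = √(470² + 28²) = 470.8
|j470 + 47| = √(470² + 47²) = 472.3
|G(j470)| = 20.3 / (470 × 470.8 × 472.3) = 1.942e-07
20 log₁₀(1.942e-07) = -134.24 dB

-134.2 dB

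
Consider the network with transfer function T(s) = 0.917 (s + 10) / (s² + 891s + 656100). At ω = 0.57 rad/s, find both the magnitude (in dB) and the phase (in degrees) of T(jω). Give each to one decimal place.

|T| = -97.1 dB, ∠T = 3.2 deg

|j0.57 + 10| = √(0.57² + 10²) = 10.02
|(j0.57)² + 891(j0.57) + 656100| = |6.561e+05 + j507.87| = 6.561e+05
|T(j0.57)| = 0.917 × 10.02 / 6.561e+05 = 1.3999e-05
20 log₁₀(1.3999e-05) = -97.08 dB
∠(j0.57 + 10) = arctan(0.57/10) = 3.26°
∠[(j0.57)² + 891(j0.57) + 656100] = ∠[6.561e+05 + j507.87] = 0.04°
∠T(j0.57) = 3.26° − 0.04° = 3.22°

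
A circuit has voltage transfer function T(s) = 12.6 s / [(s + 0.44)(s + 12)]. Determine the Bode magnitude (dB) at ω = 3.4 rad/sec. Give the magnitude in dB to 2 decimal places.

|j3.4| = 3.4
|j3.4 + 0.44| = √(3.4² + 0.44²) = 3.428
|j3.4 + 12| = √(3.4² + 12²) = 12.47
|T(j3.4)| = 12.6 × 3.4 / (3.428 × 12.47) = 1.0019
20 log₁₀(1.0019) = 0.016 dB

0.02 dB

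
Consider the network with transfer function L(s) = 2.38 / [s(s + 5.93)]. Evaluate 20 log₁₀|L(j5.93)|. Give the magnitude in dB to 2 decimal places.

-26.40 dB

|j5.93 + 5.93| = √(5.93² + 5.93²) = 8.386
|j5.93| = 5.93
|L(j5.93)| = 2.38 / (8.386 × 5.93) = 0.047858
20 log₁₀(0.047858) = -26.401 dB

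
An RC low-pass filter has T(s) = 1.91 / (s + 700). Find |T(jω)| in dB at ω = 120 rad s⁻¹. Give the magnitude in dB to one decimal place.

|j120 + 700| = √(120² + 700²) = 710.2
|T(j120)| = 1.91 / 710.2 = 0.0026893
20 log₁₀(0.0026893) = -51.41 dB

-51.4 dB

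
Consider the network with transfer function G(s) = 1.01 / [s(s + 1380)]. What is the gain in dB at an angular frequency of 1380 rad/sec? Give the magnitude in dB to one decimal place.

-128.5 dB

|j1380 + 1380| = √(1380² + 1380²) = 1952
|j1380| = 1380
|G(j1380)| = 1.01 / (1952 × 1380) = 3.7501e-07
20 log₁₀(3.7501e-07) = -128.52 dB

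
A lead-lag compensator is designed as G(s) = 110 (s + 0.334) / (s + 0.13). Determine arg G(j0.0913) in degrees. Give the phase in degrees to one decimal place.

∠(j0.0913 + 0.334) = arctan(0.0913/0.334) = 15.29°
∠(j0.0913 + 0.13) = arctan(0.0913/0.13) = 35.08°
∠G(j0.0913) = 15.29° − 35.08° = -19.79°

-19.8°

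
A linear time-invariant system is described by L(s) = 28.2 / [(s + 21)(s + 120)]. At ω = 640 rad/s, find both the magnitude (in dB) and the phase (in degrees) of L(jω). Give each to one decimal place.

|j640 + 21| = √(640² + 21²) = 640.3
|j640 + 120| = √(640² + 120²) = 651.2
|L(j640)| = 28.2 / (640.3 × 651.2) = 6.7632e-05
20 log₁₀(6.7632e-05) = -83.40 dB
∠(j640 + 21) = arctan(640/21) = 88.12°
∠(j640 + 120) = arctan(640/120) = 79.38°
∠L(j640) = − (88.12° + 79.38°) = -167.50°

|L| = -83.4 dB, ∠L = -167.5°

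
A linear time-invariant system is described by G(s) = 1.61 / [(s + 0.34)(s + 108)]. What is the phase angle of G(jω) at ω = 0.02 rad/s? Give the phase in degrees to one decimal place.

-3.4 deg

∠(j0.02 + 0.34) = arctan(0.02/0.34) = 3.37°
∠(j0.02 + 108) = arctan(0.02/108) = 0.01°
∠G(j0.02) = − (3.37° + 0.01°) = -3.38°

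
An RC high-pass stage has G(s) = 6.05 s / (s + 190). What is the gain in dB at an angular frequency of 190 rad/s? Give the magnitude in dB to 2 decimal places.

|j190| = 190
|j190 + 190| = √(190² + 190²) = 268.7
|G(j190)| = 6.05 × 190 / 268.7 = 4.278
20 log₁₀(4.278) = 12.625 dB

12.62 dB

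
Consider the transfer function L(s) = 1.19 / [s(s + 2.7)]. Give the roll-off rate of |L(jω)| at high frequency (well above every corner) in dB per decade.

-40 dB/decade

With 0 zeros and 2 poles, the high-frequency asymptotic slope is 20 × (0 − 2) = -40 dB/decade.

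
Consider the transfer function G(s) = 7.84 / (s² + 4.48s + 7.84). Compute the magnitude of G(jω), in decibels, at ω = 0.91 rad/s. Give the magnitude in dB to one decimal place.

-0.3 dB

|(j0.91)² + 4.48(j0.91) + 7.84| = |7.0119 + j4.0768| = 8.111
|G(j0.91)| = 7.84 / 8.111 = 0.9666
20 log₁₀(0.9666) = -0.30 dB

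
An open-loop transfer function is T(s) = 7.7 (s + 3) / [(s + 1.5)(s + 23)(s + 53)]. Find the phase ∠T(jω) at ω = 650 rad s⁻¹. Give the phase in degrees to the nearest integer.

-173°

∠(j650 + 3) = arctan(650/3) = 89.74°
∠(j650 + 1.5) = arctan(650/1.5) = 89.87°
∠(j650 + 23) = arctan(650/23) = 87.97°
∠(j650 + 53) = arctan(650/53) = 85.34°
∠T(j650) = 89.74° − (89.87° + 87.97° + 85.34°) = -173.44°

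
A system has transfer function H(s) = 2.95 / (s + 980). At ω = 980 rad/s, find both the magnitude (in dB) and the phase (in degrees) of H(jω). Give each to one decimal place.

|j980 + 980| = √(980² + 980²) = 1386
|H(j980)| = 2.95 / 1386 = 0.0021285
20 log₁₀(0.0021285) = -53.44 dB
∠(j980 + 980) = arctan(980/980) = 45.00°
∠H(j980) = −45.00° = -45.00°

|H| = -53.4 dB, ∠H = -45.0°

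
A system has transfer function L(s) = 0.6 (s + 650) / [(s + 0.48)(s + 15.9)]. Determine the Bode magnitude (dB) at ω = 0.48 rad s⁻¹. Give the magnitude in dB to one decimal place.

31.2 dB

|j0.48 + 650| = √(0.48² + 650²) = 650
|j0.48 + 0.48| = √(0.48² + 0.48²) = 0.6788
|j0.48 + 15.9| = √(0.48² + 15.9²) = 15.91
|L(j0.48)| = 0.6 × 650 / (0.6788 × 15.91) = 36.117
20 log₁₀(36.117) = 31.15 dB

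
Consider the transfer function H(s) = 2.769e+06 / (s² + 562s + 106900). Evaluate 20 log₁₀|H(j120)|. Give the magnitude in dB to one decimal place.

27.7 dB

|(j120)² + 562(j120) + 106900| = |92500 + j67440| = 1.145e+05
|H(j120)| = 2.769e+06 / 1.145e+05 = 24.189
20 log₁₀(24.189) = 27.67 dB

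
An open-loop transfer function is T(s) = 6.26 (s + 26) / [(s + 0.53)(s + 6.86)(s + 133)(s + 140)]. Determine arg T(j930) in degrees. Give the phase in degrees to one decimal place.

∠(j930 + 26) = arctan(930/26) = 88.40°
∠(j930 + 0.53) = arctan(930/0.53) = 89.97°
∠(j930 + 6.86) = arctan(930/6.86) = 89.58°
∠(j930 + 133) = arctan(930/133) = 81.86°
∠(j930 + 140) = arctan(930/140) = 81.44°
∠T(j930) = 88.40° − (89.97° + 89.58° + 81.86° + 81.44°) = -254.45°

-254.4 deg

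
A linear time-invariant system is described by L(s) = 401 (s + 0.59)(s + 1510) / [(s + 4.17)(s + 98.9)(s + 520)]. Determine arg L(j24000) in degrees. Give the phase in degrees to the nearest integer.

-92°

∠(j24000 + 0.59) = arctan(24000/0.59) = 90.00°
∠(j24000 + 1510) = arctan(24000/1510) = 86.40°
∠(j24000 + 4.17) = arctan(24000/4.17) = 89.99°
∠(j24000 + 98.9) = arctan(24000/98.9) = 89.76°
∠(j24000 + 520) = arctan(24000/520) = 88.76°
∠L(j24000) = 90.00° + 86.40° − (89.99° + 89.76° + 88.76°) = -92.11°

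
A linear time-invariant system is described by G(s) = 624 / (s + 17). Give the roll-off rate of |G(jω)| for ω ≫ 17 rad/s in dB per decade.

-20 dB/decade

With 0 zeros and 1 pole, the high-frequency asymptotic slope is 20 × (0 − 1) = -20 dB/decade.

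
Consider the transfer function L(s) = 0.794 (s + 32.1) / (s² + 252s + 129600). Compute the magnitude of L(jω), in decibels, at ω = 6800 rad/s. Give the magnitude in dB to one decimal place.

-78.6 dB

|j6800 + 32.1| = √(6800² + 32.1²) = 6800
|(j6800)² + 252(j6800) + 129600| = |-4.611e+07 + j1.7136e+06| = 4.614e+07
|L(j6800)| = 0.794 × 6800 / 4.614e+07 = 0.00011701
20 log₁₀(0.00011701) = -78.64 dB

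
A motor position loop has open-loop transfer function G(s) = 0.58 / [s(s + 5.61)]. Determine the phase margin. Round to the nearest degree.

89°

Gain crossover: |G(jω)| = 1 at ω ≈ 0.103 rad s⁻¹.
∠G(j0.103) = −90° − arctan(0.103/5.61) ≈ -91.06°
PM = 180° + (-91.06°) = 88.94°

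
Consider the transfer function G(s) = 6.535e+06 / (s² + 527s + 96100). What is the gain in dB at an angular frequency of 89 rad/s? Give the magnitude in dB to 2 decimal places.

36.32 dB

|(j89)² + 527(j89) + 96100| = |88179 + j46903| = 9.988e+04
|G(j89)| = 6.535e+06 / 9.988e+04 = 65.43
20 log₁₀(65.43) = 36.316 dB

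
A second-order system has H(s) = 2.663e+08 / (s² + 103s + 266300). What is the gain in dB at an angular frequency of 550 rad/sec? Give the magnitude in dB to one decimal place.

72.0 dB

|(j550)² + 103(j550) + 266300| = |-36200 + j56650| = 6.723e+04
|H(j550)| = 2.663e+08 / 6.723e+04 = 3961.1
20 log₁₀(3961.1) = 71.96 dB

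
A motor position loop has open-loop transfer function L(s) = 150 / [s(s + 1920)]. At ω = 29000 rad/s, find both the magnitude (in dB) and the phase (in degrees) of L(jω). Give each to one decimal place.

|j29000 + 1920| = √(29000² + 1920²) = 2.906e+04
|j29000| = 2.9e+04
|L(j29000)| = 150 / (2.906e+04 × 2.9e+04) = 1.7797e-07
20 log₁₀(1.7797e-07) = -134.99 dB
∠(j29000 + 1920) = arctan(29000/1920) = 86.21°
∠(j29000) = 90.00°
∠L(j29000) = − (86.21° + 90.00°) = -176.21°

|L| = -135.0 dB, ∠L = -176.2°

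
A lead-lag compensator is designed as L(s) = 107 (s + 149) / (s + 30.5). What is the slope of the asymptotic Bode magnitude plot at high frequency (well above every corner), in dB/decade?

0 dB/decade

With 1 zero and 1 pole, the high-frequency asymptotic slope is 20 × (1 − 1) = 0 dB/decade.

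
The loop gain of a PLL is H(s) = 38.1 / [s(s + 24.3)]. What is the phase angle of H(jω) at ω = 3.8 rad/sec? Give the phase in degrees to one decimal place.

∠(j3.8 + 24.3) = arctan(3.8/24.3) = 8.89°
∠(j3.8) = 90.00°
∠H(j3.8) = − (8.89° + 90.00°) = -98.89°

-98.9°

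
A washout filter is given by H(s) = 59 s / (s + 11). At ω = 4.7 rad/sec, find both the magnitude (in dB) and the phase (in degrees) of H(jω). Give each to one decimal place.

|j4.7| = 4.7
|j4.7 + 11| = √(4.7² + 11²) = 11.96
|H(j4.7)| = 59 × 4.7 / 11.96 = 23.182
20 log₁₀(23.182) = 27.30 dB
∠(j4.7) = 90.00°
∠(j4.7 + 11) = arctan(4.7/11) = 23.14°
∠H(j4.7) = 90.00° − 23.14° = 66.86°

|H| = 27.3 dB, ∠H = 66.9°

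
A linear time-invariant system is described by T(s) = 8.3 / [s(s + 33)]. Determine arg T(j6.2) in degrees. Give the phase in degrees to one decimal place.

∠(j6.2 + 33) = arctan(6.2/33) = 10.64°
∠(j6.2) = 90.00°
∠T(j6.2) = − (10.64° + 90.00°) = -100.64°

-100.6°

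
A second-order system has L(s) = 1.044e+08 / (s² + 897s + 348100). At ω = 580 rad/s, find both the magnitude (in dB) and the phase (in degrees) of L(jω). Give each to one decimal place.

|(j580)² + 897(j580) + 348100| = |11700 + j5.2026e+05| = 5.204e+05
|L(j580)| = 1.044e+08 / 5.204e+05 = 200.62
20 log₁₀(200.62) = 46.05 dB
∠[(j580)² + 897(j580) + 348100] = ∠[11700 + j5.2026e+05] = 88.71°
∠L(j580) = −88.71° = -88.71°

|L| = 46.0 dB, ∠L = -88.7°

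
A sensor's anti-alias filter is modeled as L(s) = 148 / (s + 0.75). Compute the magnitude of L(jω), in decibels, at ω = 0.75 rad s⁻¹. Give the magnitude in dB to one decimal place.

42.9 dB

|j0.75 + 0.75| = √(0.75² + 0.75²) = 1.061
|L(j0.75)| = 148 / 1.061 = 139.54
20 log₁₀(139.54) = 42.89 dB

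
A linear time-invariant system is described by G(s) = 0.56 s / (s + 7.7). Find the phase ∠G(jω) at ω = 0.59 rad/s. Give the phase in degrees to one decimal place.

85.6°

∠(j0.59) = 90.00°
∠(j0.59 + 7.7) = arctan(0.59/7.7) = 4.38°
∠G(j0.59) = 90.00° − 4.38° = 85.62°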